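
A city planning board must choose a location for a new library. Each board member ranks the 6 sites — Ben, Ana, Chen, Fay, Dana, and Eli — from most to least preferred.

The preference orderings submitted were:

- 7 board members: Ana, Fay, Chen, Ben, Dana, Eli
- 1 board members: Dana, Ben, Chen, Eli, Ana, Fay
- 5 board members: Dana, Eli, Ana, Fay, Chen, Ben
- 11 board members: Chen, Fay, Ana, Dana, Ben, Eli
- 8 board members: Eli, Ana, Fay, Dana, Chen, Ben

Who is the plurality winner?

Chen

First-place vote totals:
  Ben: 0
  Ana: 7
  Chen: 11
  Fay: 0
  Dana: 6
  Eli: 8
Chen has the most first-place votes.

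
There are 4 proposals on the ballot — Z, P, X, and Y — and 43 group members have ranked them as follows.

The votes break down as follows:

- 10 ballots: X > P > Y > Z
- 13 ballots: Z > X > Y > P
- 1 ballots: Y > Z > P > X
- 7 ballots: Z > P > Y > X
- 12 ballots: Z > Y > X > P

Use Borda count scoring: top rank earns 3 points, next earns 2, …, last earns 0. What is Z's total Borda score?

98

Borda scores:
  Z: 10·0 + 13·3 + 2 + 7·3 + 12·3 = 98
  P: 10·2 + 13·0 + 1 + 7·2 + 12·0 = 35
  X: 10·3 + 13·2 + 0 + 7·0 + 12·1 = 68
  Y: 10·1 + 13·1 + 3 + 7·1 + 12·2 = 57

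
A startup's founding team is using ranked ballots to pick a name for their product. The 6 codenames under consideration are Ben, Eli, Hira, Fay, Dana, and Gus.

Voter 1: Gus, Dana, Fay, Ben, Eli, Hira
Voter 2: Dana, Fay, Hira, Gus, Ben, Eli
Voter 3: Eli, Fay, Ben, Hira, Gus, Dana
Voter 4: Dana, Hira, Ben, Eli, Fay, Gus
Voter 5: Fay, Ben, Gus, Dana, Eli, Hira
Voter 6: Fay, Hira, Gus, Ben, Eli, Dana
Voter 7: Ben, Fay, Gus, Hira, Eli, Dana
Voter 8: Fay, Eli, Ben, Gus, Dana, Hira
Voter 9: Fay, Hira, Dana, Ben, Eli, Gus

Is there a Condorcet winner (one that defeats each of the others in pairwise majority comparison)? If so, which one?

Fay

Head-to-head results (9 voters total):
Ben vs Eli: Ben wins 7–2.
Ben vs Hira: Ben wins 5–4.
Ben vs Fay: Fay wins 7–2.
Ben vs Dana: Ben wins 5–4.
Ben vs Gus: Ben wins 6–3.
Eli vs Hira: Hira wins 5–4.
Eli vs Fay: Fay wins 7–2.
Eli vs Dana: Dana wins 5–4.
Eli vs Gus: Gus wins 5–4.
Hira vs Fay: Fay wins 8–1.
Hira vs Dana: Dana wins 5–4.
Hira vs Gus: Hira wins 5–4.
Fay vs Dana: Fay wins 6–3.
Fay vs Gus: Fay wins 8–1.
Dana vs Gus: Gus wins 6–3.
Fay beats each rival — Ben (7–2), Eli (7–2), Hira (8–1), Dana (6–3), Gus (8–1) — so Fay is the Condorcet winner.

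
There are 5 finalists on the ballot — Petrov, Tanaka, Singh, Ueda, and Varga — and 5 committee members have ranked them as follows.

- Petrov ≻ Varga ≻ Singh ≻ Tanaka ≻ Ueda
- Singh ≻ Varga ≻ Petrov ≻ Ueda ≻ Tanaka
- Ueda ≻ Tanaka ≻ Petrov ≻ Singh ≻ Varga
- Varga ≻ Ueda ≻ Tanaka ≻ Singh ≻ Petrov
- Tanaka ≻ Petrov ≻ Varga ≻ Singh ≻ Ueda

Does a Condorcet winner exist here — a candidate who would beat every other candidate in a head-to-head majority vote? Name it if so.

None — there is no Condorcet winner

Head-to-head results (5 voters total):
Petrov vs Tanaka: Tanaka wins 3–2.
Petrov vs Singh: Petrov wins 3–2.
Petrov vs Ueda: Petrov wins 3–2.
Petrov vs Varga: Petrov wins 3–2.
Tanaka vs Singh: Tanaka wins 3–2.
Tanaka vs Ueda: Ueda wins 3–2.
Tanaka vs Varga: Varga wins 3–2.
Singh vs Ueda: Singh wins 3–2.
Singh vs Varga: Varga wins 3–2.
Ueda vs Varga: Varga wins 4–1.
No candidate beats all others: Petrov beats Ueda beats Tanaka beats Petrov, a majority cycle.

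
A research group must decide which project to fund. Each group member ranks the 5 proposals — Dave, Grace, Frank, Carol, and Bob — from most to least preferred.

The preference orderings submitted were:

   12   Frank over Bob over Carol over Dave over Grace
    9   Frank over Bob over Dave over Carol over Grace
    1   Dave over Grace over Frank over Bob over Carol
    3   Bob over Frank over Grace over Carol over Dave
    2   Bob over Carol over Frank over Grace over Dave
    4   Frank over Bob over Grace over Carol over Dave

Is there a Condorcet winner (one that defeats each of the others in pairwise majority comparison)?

Yes

Head-to-head results (31 voters total):
Dave vs Grace: Dave wins 22–9.
Dave vs Frank: Frank wins 30–1.
Dave vs Carol: Carol wins 21–10.
Dave vs Bob: Bob wins 30–1.
Grace vs Frank: Frank wins 30–1.
Grace vs Carol: Carol wins 23–8.
Grace vs Bob: Bob wins 30–1.
Frank vs Carol: Frank wins 29–2.
Frank vs Bob: Frank wins 26–5.
Carol vs Bob: Bob wins 31–0.
Frank beats each rival — Dave (30–1), Grace (30–1), Carol (29–2), Bob (26–5) — so Frank is the Condorcet winner.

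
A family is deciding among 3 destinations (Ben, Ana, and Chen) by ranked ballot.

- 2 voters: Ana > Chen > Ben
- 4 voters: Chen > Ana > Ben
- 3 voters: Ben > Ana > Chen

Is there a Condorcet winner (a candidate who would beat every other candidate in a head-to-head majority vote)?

Head-to-head results (9 voters total):
Ben vs Ana: Ana wins 6–3.
Ben vs Chen: Chen wins 6–3.
Ana vs Chen: Ana wins 5–4.
Ana beats each rival — Ben (6–3), Chen (5–4) — so Ana is the Condorcet winner.

Yes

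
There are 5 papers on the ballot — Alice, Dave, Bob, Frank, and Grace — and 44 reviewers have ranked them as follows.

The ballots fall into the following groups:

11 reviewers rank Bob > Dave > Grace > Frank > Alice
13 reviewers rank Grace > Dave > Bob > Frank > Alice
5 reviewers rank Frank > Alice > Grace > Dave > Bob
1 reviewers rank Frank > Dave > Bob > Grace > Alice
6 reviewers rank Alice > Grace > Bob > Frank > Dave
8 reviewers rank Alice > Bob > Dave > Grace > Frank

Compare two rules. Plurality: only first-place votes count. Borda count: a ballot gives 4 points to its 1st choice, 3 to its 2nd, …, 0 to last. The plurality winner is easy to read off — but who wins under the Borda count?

Grace

Plurality first-place counts: Alice 14, Dave 0, Bob 11, Frank 6, Grace 13 → Alice.
Borda totals: Alice 71, Dave 96, Bob 108, Frank 54, Grace 111 → Grace.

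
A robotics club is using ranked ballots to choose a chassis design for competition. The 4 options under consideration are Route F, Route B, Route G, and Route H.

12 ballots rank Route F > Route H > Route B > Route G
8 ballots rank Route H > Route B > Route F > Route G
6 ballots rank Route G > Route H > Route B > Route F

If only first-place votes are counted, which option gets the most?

First-place vote totals:
  Route F: 12
  Route B: 0
  Route G: 6
  Route H: 8
Route F has the most first-place votes.

Route F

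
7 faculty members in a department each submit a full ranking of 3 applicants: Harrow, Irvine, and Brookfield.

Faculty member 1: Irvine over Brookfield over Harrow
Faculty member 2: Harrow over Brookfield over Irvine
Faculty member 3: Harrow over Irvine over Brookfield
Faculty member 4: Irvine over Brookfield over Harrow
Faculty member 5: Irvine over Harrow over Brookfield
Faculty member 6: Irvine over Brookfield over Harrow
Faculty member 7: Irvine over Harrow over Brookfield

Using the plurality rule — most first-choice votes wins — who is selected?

First-place vote totals:
  Harrow: 2
  Irvine: 5
  Brookfield: 0
Irvine has the most first-place votes.

Irvine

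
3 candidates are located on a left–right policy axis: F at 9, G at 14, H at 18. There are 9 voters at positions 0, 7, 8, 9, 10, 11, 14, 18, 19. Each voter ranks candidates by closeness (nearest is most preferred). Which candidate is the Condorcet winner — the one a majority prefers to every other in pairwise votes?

With single-peaked preferences on a line, the Condorcet winner is the candidate closest to the median voter.
The median voter (position 10) is closest to F at 9.
Check: F vs G — voters closer to F: 6 of 9.

F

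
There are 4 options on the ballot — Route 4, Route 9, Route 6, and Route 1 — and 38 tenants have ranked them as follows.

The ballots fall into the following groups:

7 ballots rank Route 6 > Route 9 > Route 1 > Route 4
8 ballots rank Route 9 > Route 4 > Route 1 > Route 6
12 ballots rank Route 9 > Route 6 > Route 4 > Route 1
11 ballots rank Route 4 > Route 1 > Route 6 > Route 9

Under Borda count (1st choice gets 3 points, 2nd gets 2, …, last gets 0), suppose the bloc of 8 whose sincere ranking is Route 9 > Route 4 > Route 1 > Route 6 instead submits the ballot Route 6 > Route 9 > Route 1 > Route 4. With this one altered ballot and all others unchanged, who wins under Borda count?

Borda totals with the altered ballot: Route 4 45, Route 9 66, Route 6 80, Route 1 37.
The switch changes the winner from Route 9 to Route 6.

Route 6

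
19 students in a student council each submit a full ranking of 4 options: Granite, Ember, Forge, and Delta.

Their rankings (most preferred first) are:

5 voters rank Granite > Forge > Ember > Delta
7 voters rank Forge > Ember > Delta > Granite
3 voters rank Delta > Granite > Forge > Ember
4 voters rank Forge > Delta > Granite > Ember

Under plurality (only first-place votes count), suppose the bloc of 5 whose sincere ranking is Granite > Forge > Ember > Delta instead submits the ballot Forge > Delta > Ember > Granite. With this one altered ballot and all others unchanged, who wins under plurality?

First-place totals with the altered ballot: Granite 0, Ember 0, Forge 16, Delta 3.
The winner is unchanged: still Forge.

Forge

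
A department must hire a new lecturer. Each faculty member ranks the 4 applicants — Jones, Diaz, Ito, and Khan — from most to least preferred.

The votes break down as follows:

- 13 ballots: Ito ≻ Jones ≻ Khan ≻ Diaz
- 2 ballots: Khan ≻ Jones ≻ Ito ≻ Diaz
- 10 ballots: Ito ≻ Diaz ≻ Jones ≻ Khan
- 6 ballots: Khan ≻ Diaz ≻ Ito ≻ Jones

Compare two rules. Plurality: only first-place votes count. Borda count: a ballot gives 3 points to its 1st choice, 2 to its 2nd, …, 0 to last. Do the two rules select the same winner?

Plurality first-place counts: Jones 0, Diaz 0, Ito 23, Khan 8 → Ito.
Borda totals: Jones 40, Diaz 32, Ito 77, Khan 37 → Ito.
The two rules agree on Ito.

Yes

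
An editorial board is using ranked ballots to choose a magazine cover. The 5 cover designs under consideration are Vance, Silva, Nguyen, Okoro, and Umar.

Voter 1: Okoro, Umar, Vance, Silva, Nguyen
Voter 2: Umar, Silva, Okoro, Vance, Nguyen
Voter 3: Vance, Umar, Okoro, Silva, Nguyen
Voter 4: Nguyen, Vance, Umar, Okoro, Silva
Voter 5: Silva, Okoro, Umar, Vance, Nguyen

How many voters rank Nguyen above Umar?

1

Ballots ranking Nguyen above Umar: 1.
Ballots ranking Umar above Nguyen: 4.
So 1 of 5 voters prefer Nguyen to Umar.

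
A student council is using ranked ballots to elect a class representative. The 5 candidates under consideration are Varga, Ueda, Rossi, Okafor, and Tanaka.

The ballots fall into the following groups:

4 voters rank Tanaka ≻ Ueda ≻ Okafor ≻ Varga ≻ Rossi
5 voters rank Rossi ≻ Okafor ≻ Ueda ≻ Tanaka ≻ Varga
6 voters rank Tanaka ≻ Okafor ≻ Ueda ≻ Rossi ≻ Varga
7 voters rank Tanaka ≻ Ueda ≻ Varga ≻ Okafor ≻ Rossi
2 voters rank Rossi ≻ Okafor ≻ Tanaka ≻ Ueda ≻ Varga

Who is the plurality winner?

First-place vote totals:
  Varga: 0
  Ueda: 0
  Rossi: 7
  Okafor: 0
  Tanaka: 17
Tanaka has the most first-place votes.

Tanaka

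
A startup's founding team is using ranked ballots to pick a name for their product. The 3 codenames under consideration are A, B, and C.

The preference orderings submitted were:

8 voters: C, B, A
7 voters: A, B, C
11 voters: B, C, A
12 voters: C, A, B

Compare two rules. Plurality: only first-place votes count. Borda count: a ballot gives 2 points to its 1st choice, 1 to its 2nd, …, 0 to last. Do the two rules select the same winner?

Plurality first-place counts: A 7, B 11, C 20 → C.
Borda totals: A 26, B 37, C 51 → C.
The two rules agree on C.

Yes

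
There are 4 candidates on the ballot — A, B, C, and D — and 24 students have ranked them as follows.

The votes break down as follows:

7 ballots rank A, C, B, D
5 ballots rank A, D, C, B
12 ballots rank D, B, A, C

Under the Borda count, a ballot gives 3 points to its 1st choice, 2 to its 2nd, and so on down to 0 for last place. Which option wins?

A

Borda scores:
  A: 7·3 + 5·3 + 12·1 = 48
  B: 7·1 + 5·0 + 12·2 = 31
  C: 7·2 + 5·1 + 12·0 = 19
  D: 7·0 + 5·2 + 12·3 = 46
A has the highest total.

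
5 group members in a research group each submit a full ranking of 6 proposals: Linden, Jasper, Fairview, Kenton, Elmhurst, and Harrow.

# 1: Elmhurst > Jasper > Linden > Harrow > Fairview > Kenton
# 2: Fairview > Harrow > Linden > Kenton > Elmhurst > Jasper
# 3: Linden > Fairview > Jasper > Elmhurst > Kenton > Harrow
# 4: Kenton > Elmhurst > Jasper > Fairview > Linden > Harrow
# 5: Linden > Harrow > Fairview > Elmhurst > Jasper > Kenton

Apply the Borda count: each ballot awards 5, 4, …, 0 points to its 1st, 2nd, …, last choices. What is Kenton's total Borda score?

8

Borda scores:
  Linden: 3 + 3 + 5 + 1 + 5 = 17
  Jasper: 4 + 0 + 3 + 3 + 1 = 11
  Fairview: 1 + 5 + 4 + 2 + 3 = 15
  Kenton: 0 + 2 + 1 + 5 + 0 = 8
  Elmhurst: 5 + 1 + 2 + 4 + 2 = 14
  Harrow: 2 + 4 + 0 + 0 + 4 = 10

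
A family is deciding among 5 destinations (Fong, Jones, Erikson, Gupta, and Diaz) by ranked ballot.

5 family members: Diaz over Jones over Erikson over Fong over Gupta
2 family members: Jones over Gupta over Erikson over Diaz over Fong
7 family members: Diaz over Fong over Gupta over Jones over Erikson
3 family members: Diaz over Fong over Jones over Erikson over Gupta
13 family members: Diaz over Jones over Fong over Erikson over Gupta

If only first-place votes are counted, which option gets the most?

First-place vote totals:
  Fong: 0
  Jones: 2
  Erikson: 0
  Gupta: 0
  Diaz: 28
Diaz has the most first-place votes.

Diaz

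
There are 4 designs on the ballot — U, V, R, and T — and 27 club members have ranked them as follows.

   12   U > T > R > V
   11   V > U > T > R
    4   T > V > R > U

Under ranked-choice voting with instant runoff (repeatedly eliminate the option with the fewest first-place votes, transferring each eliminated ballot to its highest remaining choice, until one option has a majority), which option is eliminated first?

R

Round 1: U 12, V 11, T 4, R 0. R has the fewest and is eliminated.
Round 2: U 12, V 11, T 4. T has the fewest and is eliminated.
Round 3: V 15, U 12. V has a majority.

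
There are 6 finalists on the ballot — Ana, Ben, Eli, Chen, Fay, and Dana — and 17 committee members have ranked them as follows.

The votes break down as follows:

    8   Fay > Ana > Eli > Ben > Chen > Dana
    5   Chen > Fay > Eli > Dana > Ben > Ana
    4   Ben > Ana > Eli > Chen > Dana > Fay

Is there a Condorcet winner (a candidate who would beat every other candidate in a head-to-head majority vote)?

No

Head-to-head results (17 voters total):
Ana vs Ben: Ben wins 9–8.
Ana vs Eli: Ana wins 12–5.
Ana vs Chen: Ana wins 12–5.
Ana vs Fay: Fay wins 13–4.
Ana vs Dana: Ana wins 12–5.
Ben vs Eli: Eli wins 13–4.
Ben vs Chen: Ben wins 12–5.
Ben vs Fay: Fay wins 13–4.
Ben vs Dana: Ben wins 12–5.
Eli vs Chen: Eli wins 12–5.
Eli vs Fay: Fay wins 13–4.
Eli vs Dana: Eli wins 17–0.
Chen vs Fay: Chen wins 9–8.
Chen vs Dana: Chen wins 17–0.
Fay vs Dana: Fay wins 13–4.
No candidate beats all others: Ana beats Eli beats Ben beats Ana, a majority cycle.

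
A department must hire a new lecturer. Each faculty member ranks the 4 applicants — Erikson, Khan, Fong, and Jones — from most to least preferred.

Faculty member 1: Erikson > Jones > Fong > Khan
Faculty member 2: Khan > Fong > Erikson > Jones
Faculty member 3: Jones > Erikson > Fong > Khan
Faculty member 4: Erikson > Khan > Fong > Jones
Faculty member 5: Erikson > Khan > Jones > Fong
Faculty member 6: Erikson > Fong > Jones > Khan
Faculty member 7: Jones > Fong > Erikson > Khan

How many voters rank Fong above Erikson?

Ballots ranking Fong above Erikson: 2.
Ballots ranking Erikson above Fong: 5.
So 2 of 7 voters prefer Fong to Erikson.

2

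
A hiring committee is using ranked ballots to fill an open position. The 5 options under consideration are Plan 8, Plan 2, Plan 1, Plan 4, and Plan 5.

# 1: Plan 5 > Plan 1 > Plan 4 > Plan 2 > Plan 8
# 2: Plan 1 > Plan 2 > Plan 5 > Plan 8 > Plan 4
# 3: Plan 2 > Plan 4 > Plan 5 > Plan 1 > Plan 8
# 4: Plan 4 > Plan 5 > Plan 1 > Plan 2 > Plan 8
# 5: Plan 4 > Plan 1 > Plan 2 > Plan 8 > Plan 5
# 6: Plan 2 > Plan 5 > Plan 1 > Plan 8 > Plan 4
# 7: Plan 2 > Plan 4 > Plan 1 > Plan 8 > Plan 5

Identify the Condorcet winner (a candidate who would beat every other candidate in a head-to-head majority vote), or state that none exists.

Head-to-head results (7 voters total):
Plan 8 vs Plan 2: Plan 2 wins 7–0.
Plan 8 vs Plan 1: Plan 1 wins 7–0.
Plan 8 vs Plan 4: Plan 4 wins 5–2.
Plan 8 vs Plan 5: Plan 5 wins 5–2.
Plan 2 vs Plan 1: Plan 1 wins 4–3.
Plan 2 vs Plan 4: Plan 2 wins 4–3.
Plan 2 vs Plan 5: Plan 2 wins 5–2.
Plan 1 vs Plan 4: Plan 4 wins 4–3.
Plan 1 vs Plan 5: Plan 5 wins 4–3.
Plan 4 vs Plan 5: Plan 4 wins 4–3.
No candidate beats all others: Plan 2 beats Plan 4 beats Plan 1 beats Plan 2, a majority cycle.

None — there is no Condorcet winner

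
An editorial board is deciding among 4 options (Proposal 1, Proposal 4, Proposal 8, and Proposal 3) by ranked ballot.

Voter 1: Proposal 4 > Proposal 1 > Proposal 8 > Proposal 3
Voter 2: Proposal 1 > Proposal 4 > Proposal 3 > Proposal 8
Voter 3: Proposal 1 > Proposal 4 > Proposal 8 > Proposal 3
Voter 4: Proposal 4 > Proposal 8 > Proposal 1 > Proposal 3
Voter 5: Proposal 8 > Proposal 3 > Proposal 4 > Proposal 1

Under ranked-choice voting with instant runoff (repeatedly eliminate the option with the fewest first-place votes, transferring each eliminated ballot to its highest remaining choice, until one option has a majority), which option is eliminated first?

Round 1: Proposal 1 2, Proposal 4 2, Proposal 8 1, Proposal 3 0. Proposal 3 has the fewest and is eliminated.
Round 2: Proposal 1 2, Proposal 4 2, Proposal 8 1. Proposal 8 has the fewest and is eliminated.
Round 3: Proposal 4 3, Proposal 1 2. Proposal 4 has a majority.

Proposal 3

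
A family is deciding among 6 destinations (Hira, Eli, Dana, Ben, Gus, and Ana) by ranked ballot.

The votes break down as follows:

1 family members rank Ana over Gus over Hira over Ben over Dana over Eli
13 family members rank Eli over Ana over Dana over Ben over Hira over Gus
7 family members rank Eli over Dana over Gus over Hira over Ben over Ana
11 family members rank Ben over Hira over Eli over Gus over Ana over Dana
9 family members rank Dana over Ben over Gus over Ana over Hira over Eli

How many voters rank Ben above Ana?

27

Ballots ranking Ben above Ana: 7+11+9 = 27.
Ballots ranking Ana above Ben: 1+13 = 14.
So 27 of 41 voters prefer Ben to Ana.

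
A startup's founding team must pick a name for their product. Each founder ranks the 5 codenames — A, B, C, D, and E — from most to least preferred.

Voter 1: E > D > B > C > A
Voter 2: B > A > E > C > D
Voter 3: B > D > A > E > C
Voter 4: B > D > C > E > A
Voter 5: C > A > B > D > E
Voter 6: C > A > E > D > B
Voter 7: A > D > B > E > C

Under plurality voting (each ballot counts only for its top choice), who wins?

First-place vote totals:
  A: 1
  B: 3
  C: 2
  D: 0
  E: 1
B has the most first-place votes.

B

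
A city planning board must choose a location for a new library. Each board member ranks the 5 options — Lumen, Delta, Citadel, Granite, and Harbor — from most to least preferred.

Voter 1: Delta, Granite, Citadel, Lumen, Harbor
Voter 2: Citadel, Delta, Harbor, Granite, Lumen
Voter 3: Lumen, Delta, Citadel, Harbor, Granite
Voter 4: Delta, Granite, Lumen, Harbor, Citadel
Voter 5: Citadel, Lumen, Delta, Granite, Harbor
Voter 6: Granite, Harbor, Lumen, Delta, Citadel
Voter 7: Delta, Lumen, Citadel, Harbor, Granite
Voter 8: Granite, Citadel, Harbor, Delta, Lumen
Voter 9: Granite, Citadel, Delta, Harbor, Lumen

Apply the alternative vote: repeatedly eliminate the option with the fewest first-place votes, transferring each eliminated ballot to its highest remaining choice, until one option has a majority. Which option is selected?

Round 1: Delta 3, Granite 3, Citadel 2, Lumen 1, Harbor 0. Harbor has the fewest and is eliminated.
Round 2: Delta 3, Granite 3, Citadel 2, Lumen 1. Lumen has the fewest and is eliminated.
Round 3: Delta 4, Granite 3, Citadel 2. Citadel has the fewest and is eliminated.
Round 4: Delta 6, Granite 3. Delta has a majority.

Delta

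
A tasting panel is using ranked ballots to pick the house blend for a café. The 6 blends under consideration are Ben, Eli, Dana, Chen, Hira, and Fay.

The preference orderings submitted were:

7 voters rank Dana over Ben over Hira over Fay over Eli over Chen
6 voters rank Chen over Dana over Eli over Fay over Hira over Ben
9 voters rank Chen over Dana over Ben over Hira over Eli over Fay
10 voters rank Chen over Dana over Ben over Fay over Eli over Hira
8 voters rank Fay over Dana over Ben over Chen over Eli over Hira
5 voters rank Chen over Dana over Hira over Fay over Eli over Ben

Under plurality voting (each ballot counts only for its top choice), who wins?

First-place vote totals:
  Ben: 0
  Eli: 0
  Dana: 7
  Chen: 30
  Hira: 0
  Fay: 8
Chen has the most first-place votes.

Chen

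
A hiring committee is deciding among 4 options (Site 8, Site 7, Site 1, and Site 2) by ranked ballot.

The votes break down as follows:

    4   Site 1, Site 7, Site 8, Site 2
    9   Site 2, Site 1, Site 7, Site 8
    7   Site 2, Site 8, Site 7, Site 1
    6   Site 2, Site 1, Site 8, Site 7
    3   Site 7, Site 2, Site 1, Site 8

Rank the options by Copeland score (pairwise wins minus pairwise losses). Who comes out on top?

Pairwise results:
  Site 8 vs Site 7: Site 7 wins 16–13.
  Site 8 vs Site 1: Site 1 wins 22–7.
  Site 8 vs Site 2: Site 2 wins 25–4.
  Site 7 vs Site 1: Site 1 wins 19–10.
  Site 7 vs Site 2: Site 2 wins 22–7.
  Site 1 vs Site 2: Site 2 wins 25–4.
Copeland scores (wins − losses):
  Site 8: 0 − 3 = -3
  Site 7: 1 − 2 = -1
  Site 1: 2 − 1 = 1
  Site 2: 3 − 0 = 3
Site 2 has the best Copeland score.

Site 2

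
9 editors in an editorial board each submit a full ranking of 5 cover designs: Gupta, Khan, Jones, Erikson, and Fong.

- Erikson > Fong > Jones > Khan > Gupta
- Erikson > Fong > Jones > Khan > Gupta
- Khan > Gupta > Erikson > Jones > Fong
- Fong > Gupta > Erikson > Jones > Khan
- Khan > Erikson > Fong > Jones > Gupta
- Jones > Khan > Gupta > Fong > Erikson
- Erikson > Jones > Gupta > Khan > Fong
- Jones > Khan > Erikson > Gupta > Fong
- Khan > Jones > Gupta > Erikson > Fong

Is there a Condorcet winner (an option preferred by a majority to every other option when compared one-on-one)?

Head-to-head results (9 voters total):
Gupta vs Khan: Khan wins 7–2.
Gupta vs Jones: Jones wins 7–2.
Gupta vs Erikson: Erikson wins 5–4.
Gupta vs Fong: Gupta wins 5–4.
Khan vs Jones: Jones wins 6–3.
Khan vs Erikson: Khan wins 5–4.
Khan vs Fong: Khan wins 6–3.
Jones vs Erikson: Erikson wins 6–3.
Jones vs Fong: Jones wins 5–4.
Erikson vs Fong: Erikson wins 7–2.
No candidate beats all others: Khan beats Erikson beats Jones beats Khan, a majority cycle.

No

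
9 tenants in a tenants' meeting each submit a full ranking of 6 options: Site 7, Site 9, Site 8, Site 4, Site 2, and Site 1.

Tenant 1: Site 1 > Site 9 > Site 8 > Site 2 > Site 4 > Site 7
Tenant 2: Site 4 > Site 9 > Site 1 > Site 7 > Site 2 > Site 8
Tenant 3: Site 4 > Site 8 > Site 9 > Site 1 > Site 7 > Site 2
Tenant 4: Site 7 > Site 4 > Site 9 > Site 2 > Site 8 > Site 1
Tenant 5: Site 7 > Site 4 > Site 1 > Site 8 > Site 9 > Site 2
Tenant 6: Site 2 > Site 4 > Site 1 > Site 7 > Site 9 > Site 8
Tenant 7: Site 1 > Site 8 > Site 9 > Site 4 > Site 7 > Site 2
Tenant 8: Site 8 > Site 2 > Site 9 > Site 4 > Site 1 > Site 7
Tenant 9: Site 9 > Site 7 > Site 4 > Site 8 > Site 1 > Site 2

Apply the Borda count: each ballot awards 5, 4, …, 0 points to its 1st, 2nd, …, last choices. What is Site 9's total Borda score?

Borda scores:
  Site 7: 0 + 2 + 1 + 5 + 5 + 2 + 1 + 0 + 4 = 20
  Site 9: 4 + 4 + 3 + 3 + 1 + 1 + 3 + 3 + 5 = 27
  Site 8: 3 + 0 + 4 + 1 + 2 + 0 + 4 + 5 + 2 = 21
  Site 4: 1 + 5 + 5 + 4 + 4 + 4 + 2 + 2 + 3 = 30
  Site 2: 2 + 1 + 0 + 2 + 0 + 5 + 0 + 4 + 0 = 14
  Site 1: 5 + 3 + 2 + 0 + 3 + 3 + 5 + 1 + 1 = 23

27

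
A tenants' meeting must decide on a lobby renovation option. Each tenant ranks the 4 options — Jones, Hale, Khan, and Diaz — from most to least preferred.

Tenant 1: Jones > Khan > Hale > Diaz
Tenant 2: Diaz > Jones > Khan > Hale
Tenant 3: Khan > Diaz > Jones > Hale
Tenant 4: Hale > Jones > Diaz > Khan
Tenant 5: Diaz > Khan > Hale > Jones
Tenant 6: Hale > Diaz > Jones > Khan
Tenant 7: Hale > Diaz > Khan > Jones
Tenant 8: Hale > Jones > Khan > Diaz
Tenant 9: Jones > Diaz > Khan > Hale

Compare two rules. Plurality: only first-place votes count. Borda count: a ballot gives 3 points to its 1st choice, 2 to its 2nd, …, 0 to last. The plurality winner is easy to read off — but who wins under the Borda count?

Diaz

Plurality first-place counts: Jones 2, Hale 4, Khan 1, Diaz 2 → Hale.
Borda totals: Jones 14, Hale 14, Khan 11, Diaz 15 → Diaz.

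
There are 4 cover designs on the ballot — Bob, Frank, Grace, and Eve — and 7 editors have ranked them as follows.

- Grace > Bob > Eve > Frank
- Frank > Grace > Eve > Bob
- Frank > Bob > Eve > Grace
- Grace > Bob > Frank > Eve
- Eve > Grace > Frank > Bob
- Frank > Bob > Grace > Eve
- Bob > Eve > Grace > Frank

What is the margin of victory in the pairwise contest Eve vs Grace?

1

Ballots ranking Eve above Grace: 3.
Ballots ranking Grace above Eve: 4.
Grace wins 4–3, a margin of 1.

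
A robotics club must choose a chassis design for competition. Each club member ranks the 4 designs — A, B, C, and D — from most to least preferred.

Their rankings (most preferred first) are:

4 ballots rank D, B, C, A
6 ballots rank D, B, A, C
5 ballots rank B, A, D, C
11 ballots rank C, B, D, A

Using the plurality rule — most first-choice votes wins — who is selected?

C

First-place vote totals:
  A: 0
  B: 5
  C: 11
  D: 10
C has the most first-place votes.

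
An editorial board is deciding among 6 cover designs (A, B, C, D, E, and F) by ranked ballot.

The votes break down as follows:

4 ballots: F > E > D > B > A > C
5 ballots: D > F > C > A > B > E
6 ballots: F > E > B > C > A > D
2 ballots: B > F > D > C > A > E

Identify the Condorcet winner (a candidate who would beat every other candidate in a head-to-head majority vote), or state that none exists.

F

Head-to-head results (17 voters total):
A vs B: B wins 12–5.
A vs C: C wins 13–4.
A vs D: D wins 11–6.
A vs E: E wins 10–7.
A vs F: F wins 17–0.
B vs C: B wins 12–5.
B vs D: D wins 9–8.
B vs E: E wins 10–7.
B vs F: F wins 15–2.
C vs D: D wins 11–6.
C vs E: E wins 10–7.
C vs F: F wins 17–0.
D vs E: E wins 10–7.
D vs F: F wins 12–5.
E vs F: F wins 17–0.
F beats each rival — A (17–0), B (15–2), C (17–0), D (12–5), E (17–0) — so F is the Condorcet winner.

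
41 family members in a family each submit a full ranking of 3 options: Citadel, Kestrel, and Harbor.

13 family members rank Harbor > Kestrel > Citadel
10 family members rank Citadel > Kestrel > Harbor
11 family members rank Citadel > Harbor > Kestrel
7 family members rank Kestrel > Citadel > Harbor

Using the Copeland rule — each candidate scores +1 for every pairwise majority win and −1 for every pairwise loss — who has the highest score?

Pairwise results:
  Citadel vs Kestrel: Citadel wins 21–20.
  Citadel vs Harbor: Citadel wins 28–13.
  Kestrel vs Harbor: Harbor wins 24–17.
Copeland scores (wins − losses):
  Citadel: 2 − 0 = 2
  Kestrel: 0 − 2 = -2
  Harbor: 1 − 1 = 0
Citadel has the best Copeland score.

Citadel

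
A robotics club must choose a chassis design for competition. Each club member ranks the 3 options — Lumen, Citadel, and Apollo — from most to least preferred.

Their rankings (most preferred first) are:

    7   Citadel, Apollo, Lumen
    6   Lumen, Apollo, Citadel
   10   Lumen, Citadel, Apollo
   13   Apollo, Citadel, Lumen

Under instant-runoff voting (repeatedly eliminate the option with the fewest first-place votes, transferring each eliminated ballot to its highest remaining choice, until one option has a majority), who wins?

Round 1: Lumen 16, Apollo 13, Citadel 7. Citadel has the fewest and is eliminated.
Round 2: Apollo 20, Lumen 16. Apollo has a majority.

Apollo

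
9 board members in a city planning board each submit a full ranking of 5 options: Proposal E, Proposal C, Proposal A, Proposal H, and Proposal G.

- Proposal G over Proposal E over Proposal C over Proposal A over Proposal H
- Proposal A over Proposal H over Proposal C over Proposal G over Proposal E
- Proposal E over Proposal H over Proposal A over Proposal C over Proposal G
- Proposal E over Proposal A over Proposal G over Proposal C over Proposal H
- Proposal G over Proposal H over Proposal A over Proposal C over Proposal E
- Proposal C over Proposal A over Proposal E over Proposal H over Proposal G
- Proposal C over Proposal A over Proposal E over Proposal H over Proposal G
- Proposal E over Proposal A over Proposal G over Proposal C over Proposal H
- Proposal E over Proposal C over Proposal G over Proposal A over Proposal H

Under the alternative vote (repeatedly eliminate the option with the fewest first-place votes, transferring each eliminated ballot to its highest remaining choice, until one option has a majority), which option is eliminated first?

Round 1: Proposal E 4, Proposal C 2, Proposal G 2, Proposal A 1, Proposal H 0. Proposal H has the fewest and is eliminated.
Round 2: Proposal E 4, Proposal C 2, Proposal G 2, Proposal A 1. Proposal A has the fewest and is eliminated.
Round 3: Proposal E 4, Proposal C 3, Proposal G 2. Proposal G has the fewest and is eliminated.
Round 4: Proposal E 5, Proposal C 4. Proposal E has a majority.

Proposal H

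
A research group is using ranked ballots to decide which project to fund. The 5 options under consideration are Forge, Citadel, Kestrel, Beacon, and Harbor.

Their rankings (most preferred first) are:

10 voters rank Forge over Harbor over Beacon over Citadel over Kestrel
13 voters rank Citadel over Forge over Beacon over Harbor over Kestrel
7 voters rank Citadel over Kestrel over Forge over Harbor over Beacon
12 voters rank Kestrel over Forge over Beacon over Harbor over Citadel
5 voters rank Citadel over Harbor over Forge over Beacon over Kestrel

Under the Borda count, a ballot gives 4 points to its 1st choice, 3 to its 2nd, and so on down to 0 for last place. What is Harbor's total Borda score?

Borda scores:
  Forge: 10·4 + 13·3 + 7·2 + 12·3 + 5·2 = 139
  Citadel: 10·1 + 13·4 + 7·4 + 12·0 + 5·4 = 110
  Kestrel: 10·0 + 13·0 + 7·3 + 12·4 + 5·0 = 69
  Beacon: 10·2 + 13·2 + 7·0 + 12·2 + 5·1 = 75
  Harbor: 10·3 + 13·1 + 7·1 + 12·1 + 5·3 = 77

77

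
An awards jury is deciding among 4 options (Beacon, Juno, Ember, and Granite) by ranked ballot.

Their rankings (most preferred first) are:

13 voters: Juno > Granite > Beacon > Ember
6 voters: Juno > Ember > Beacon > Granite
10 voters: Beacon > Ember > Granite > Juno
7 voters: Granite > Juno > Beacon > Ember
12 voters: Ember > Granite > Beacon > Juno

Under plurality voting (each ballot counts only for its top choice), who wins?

First-place vote totals:
  Beacon: 10
  Juno: 19
  Ember: 12
  Granite: 7
Juno has the most first-place votes.

Juno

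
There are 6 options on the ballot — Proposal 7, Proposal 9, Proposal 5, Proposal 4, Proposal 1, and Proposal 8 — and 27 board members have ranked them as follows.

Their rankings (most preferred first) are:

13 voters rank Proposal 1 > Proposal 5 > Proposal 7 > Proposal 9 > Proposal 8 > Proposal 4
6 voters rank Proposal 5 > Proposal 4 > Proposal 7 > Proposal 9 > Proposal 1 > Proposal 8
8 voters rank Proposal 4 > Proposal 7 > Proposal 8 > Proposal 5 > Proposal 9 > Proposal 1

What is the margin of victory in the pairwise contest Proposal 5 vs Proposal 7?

11

Ballots ranking Proposal 5 above Proposal 7: 13+6 = 19.
Ballots ranking Proposal 7 above Proposal 5: 8.
Proposal 5 wins 19–8, a margin of 11.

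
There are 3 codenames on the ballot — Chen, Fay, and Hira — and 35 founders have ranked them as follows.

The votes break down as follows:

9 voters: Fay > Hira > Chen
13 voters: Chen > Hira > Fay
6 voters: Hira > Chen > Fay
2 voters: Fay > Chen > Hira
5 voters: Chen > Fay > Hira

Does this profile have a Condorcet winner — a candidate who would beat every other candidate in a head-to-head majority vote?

Head-to-head results (35 voters total):
Chen vs Fay: Chen wins 24–11.
Chen vs Hira: Chen wins 20–15.
Fay vs Hira: Hira wins 19–16.
Chen beats each rival — Fay (24–11), Hira (20–15) — so Chen is the Condorcet winner.

Yes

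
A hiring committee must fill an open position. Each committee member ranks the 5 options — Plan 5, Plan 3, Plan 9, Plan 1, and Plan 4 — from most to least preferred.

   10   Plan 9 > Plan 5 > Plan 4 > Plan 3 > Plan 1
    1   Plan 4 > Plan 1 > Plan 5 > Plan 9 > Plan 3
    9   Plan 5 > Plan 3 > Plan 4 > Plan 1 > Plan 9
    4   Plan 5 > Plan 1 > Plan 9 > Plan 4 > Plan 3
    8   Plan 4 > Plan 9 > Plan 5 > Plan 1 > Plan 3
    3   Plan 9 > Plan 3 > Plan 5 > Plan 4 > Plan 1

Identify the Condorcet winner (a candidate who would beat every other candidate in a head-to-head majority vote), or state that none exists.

None — there is no Condorcet winner

Head-to-head results (35 voters total):
Plan 5 vs Plan 3: Plan 5 wins 32–3.
Plan 5 vs Plan 9: Plan 9 wins 21–14.
Plan 5 vs Plan 1: Plan 5 wins 34–1.
Plan 5 vs Plan 4: Plan 5 wins 26–9.
Plan 3 vs Plan 9: Plan 9 wins 26–9.
Plan 3 vs Plan 1: Plan 3 wins 22–13.
Plan 3 vs Plan 4: Plan 4 wins 23–12.
Plan 9 vs Plan 1: Plan 9 wins 21–14.
Plan 9 vs Plan 4: Plan 4 wins 18–17.
Plan 1 vs Plan 4: Plan 4 wins 31–4.
No candidate beats all others: Plan 5 beats Plan 4 beats Plan 9 beats Plan 5, a majority cycle.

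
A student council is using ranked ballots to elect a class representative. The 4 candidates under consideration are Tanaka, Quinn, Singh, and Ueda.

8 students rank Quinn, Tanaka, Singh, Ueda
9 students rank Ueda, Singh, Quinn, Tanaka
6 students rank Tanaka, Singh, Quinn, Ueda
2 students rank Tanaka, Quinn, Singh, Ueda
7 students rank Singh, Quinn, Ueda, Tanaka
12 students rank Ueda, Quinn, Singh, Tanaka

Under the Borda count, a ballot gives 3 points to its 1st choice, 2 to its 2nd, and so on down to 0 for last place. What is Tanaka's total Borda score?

Borda scores:
  Tanaka: 8·2 + 9·0 + 6·3 + 2·3 + 7·0 + 12·0 = 40
  Quinn: 8·3 + 9·1 + 6·1 + 2·2 + 7·2 + 12·2 = 81
  Singh: 8·1 + 9·2 + 6·2 + 2·1 + 7·3 + 12·1 = 73
  Ueda: 8·0 + 9·3 + 6·0 + 2·0 + 7·1 + 12·3 = 70

40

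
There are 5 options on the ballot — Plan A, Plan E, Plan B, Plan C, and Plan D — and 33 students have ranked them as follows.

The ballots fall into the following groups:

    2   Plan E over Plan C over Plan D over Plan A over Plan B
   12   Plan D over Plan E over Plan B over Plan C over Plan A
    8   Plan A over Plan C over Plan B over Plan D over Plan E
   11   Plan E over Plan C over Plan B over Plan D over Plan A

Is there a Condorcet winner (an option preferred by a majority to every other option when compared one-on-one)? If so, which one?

Head-to-head results (33 voters total):
Plan A vs Plan E: Plan E wins 25–8.
Plan A vs Plan B: Plan B wins 23–10.
Plan A vs Plan C: Plan C wins 25–8.
Plan A vs Plan D: Plan D wins 25–8.
Plan E vs Plan B: Plan E wins 25–8.
Plan E vs Plan C: Plan E wins 25–8.
Plan E vs Plan D: Plan D wins 20–13.
Plan B vs Plan C: Plan C wins 21–12.
Plan B vs Plan D: Plan B wins 19–14.
Plan C vs Plan D: Plan C wins 21–12.
No candidate beats all others: Plan E beats Plan B beats Plan D beats Plan E, a majority cycle.

No Condorcet winner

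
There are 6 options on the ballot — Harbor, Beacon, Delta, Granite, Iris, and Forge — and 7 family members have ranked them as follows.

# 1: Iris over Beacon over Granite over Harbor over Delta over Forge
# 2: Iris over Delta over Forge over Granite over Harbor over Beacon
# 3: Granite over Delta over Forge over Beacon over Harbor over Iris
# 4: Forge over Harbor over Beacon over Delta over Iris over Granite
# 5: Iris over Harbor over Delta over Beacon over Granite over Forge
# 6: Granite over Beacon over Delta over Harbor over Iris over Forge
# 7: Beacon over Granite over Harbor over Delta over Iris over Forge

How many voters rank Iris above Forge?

Ballots ranking Iris above Forge: 5.
Ballots ranking Forge above Iris: 2.
So 5 of 7 voters prefer Iris to Forge.

5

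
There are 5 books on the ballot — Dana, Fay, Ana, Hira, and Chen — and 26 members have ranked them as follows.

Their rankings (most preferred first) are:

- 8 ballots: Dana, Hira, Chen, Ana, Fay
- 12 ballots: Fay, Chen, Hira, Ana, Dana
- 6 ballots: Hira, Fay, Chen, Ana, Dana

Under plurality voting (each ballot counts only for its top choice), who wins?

First-place vote totals:
  Dana: 8
  Fay: 12
  Ana: 0
  Hira: 6
  Chen: 0
Fay has the most first-place votes.

Fay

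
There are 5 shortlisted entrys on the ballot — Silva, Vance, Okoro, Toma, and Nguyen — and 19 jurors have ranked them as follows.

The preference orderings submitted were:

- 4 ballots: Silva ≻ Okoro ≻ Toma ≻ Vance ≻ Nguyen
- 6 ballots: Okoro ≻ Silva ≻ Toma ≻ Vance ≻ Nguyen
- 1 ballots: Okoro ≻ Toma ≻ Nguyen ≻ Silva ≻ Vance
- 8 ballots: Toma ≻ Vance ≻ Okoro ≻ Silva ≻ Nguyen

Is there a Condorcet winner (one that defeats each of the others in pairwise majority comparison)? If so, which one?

Okoro

Head-to-head results (19 voters total):
Silva vs Vance: Silva wins 11–8.
Silva vs Okoro: Okoro wins 15–4.
Silva vs Toma: Silva wins 10–9.
Silva vs Nguyen: Silva wins 18–1.
Vance vs Okoro: Okoro wins 11–8.
Vance vs Toma: Toma wins 19–0.
Vance vs Nguyen: Vance wins 18–1.
Okoro vs Toma: Okoro wins 11–8.
Okoro vs Nguyen: Okoro wins 19–0.
Toma vs Nguyen: Toma wins 19–0.
Okoro beats each rival — Silva (15–4), Vance (11–8), Toma (11–8), Nguyen (19–0) — so Okoro is the Condorcet winner.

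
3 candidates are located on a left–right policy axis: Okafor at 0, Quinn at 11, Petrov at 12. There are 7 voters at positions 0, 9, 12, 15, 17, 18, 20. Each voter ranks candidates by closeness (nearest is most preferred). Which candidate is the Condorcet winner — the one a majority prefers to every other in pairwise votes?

Petrov

With single-peaked preferences on a line, the Condorcet winner is the candidate closest to the median voter.
The median voter (position 15) is closest to Petrov at 12.
Check: Petrov vs Okafor — voters closer to Petrov: 6 of 7.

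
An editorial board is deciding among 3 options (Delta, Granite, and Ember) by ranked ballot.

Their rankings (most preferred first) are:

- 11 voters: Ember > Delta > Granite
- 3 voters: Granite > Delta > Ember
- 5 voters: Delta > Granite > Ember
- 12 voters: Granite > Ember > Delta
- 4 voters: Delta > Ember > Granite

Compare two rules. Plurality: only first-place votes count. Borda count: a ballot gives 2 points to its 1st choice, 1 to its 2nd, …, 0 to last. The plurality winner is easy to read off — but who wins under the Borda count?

Ember

Plurality first-place counts: Delta 9, Granite 15, Ember 11 → Granite.
Borda totals: Delta 32, Granite 35, Ember 38 → Ember.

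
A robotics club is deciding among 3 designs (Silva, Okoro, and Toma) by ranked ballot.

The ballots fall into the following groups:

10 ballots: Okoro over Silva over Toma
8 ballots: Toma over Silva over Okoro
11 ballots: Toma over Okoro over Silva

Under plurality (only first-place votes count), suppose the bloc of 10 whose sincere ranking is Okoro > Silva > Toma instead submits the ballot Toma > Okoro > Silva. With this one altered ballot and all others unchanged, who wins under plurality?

Toma

First-place totals with the altered ballot: Silva 0, Okoro 0, Toma 29.
The winner is unchanged: still Toma.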